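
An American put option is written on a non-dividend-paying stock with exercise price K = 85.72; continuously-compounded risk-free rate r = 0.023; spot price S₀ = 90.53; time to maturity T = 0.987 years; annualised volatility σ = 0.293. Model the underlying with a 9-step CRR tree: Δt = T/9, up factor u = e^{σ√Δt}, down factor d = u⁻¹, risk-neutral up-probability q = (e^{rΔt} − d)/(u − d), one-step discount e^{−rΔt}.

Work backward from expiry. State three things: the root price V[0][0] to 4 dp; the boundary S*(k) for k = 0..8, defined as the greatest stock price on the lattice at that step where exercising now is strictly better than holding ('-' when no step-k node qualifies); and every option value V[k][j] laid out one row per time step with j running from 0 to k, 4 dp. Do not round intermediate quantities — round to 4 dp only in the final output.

price = 7.3458
boundary = - - - - 61.4094 55.7308 61.4094 67.6666 74.5613
tree:
7.3458
10.3644 4.2263
14.2278 6.3769 1.9986
18.9294 9.3833 3.2650 0.6842
24.3106 13.3983 5.2321 1.2243 0.1228
29.9892 18.4487 8.1848 2.1706 0.2409 0.0000
35.1427 24.3106 12.4124 3.8049 0.4723 0.0000 0.0000
39.8196 29.9892 18.0534 6.5759 0.9262 0.0000 0.0000 0.0000
44.0641 35.1427 24.3106 11.1587 1.8162 0.0000 0.0000 0.0000 0.0000
47.9161 39.8196 29.9892 18.0534 3.5614 0.0000 0.0000 0.0000 0.0000 0.0000

Δt=0.10967, u=1.10189, d=0.90753, q=0.48876, disc=e^(-rΔt)=0.99748
k=9 terminal: V=max(K-S,0) → 47.9161 39.8196 29.9892 18.0534 3.5614 0.0000 0.0000 0.0000 0.0000 0.0000
k=8: j=0 S=41.6559 intr=44.0641 cont=43.8481 V=44.0641[EX]; j=1 S=50.5773 intr=35.1427 cont=34.9268 V=35.1427[EX]; j=2 S=61.4094 intr=24.3106 cont=24.0947 V=24.3106[EX]; j=3 S=74.5613 intr=11.1587 cont=10.9427 V=11.1587[EX]; j=4 S=90.5300 intr=0.0000 cont=1.8162 V=1.8162[hold]; j=5 S=109.9187 intr=0.0000 cont=0.0000 V=0.0000[hold]; j=6 S=133.4598 intr=0.0000 cont=0.0000 V=0.0000[hold]; j=7 S=162.0427 intr=0.0000 cont=0.0000 V=0.0000[hold]; j=8 S=196.7471 intr=0.0000 cont=0.0000 V=0.0000[hold]  S*(8)=74.5613
k=7: j=0 S=45.9004 intr=39.8196 cont=39.6037 V=39.8196[EX]; j=1 S=55.7308 intr=29.9892 cont=29.7733 V=29.9892[EX]; j=2 S=67.6666 intr=18.0534 cont=17.8375 V=18.0534[EX]; j=3 S=82.1586 intr=3.5614 cont=6.5759 V=6.5759[hold]; j=4 S=99.7544 intr=0.0000 cont=0.9262 V=0.9262[hold]; j=5 S=121.1186 intr=0.0000 cont=0.0000 V=0.0000[hold]; j=6 S=147.0584 intr=0.0000 cont=0.0000 V=0.0000[hold]; j=7 S=178.5537 intr=0.0000 cont=0.0000 V=0.0000[hold]  S*(7)=67.6666
k=6: j=0 S=50.5773 intr=35.1427 cont=34.9268 V=35.1427[EX]; j=1 S=61.4094 intr=24.3106 cont=24.0947 V=24.3106[EX]; j=2 S=74.5613 intr=11.1587 cont=12.4124 V=12.4124[hold]; j=3 S=90.5300 intr=0.0000 cont=3.8049 V=3.8049[hold]; j=4 S=109.9187 intr=0.0000 cont=0.4723 V=0.4723[hold]; j=5 S=133.4598 intr=0.0000 cont=0.0000 V=0.0000[hold]; j=6 S=162.0427 intr=0.0000 cont=0.0000 V=0.0000[hold]  S*(6)=61.4094
k=5: j=0 S=55.7308 intr=29.9892 cont=29.7733 V=29.9892[EX]; j=1 S=67.6666 intr=18.0534 cont=18.4487 V=18.4487[hold]; j=2 S=82.1586 intr=3.5614 cont=8.1848 V=8.1848[hold]; j=3 S=99.7544 intr=0.0000 cont=2.1706 V=2.1706[hold]; j=4 S=121.1186 intr=0.0000 cont=0.2409 V=0.2409[hold]; j=5 S=147.0584 intr=0.0000 cont=0.0000 V=0.0000[hold]  S*(5)=55.7308
k=4: j=0 S=61.4094 intr=24.3106 cont=24.2874 V=24.3106[EX]; j=1 S=74.5613 intr=11.1587 cont=13.3983 V=13.3983[hold]; j=2 S=90.5300 intr=0.0000 cont=5.2321 V=5.2321[hold]; j=3 S=109.9187 intr=0.0000 cont=1.2243 V=1.2243[hold]; j=4 S=133.4598 intr=0.0000 cont=0.1228 V=0.1228[hold]  S*(4)=61.4094
k=3: j=0 S=67.6666 intr=18.0534 cont=18.9294 V=18.9294[hold]; j=1 S=82.1586 intr=3.5614 cont=9.3833 V=9.3833[hold]; j=2 S=99.7544 intr=0.0000 cont=3.2650 V=3.2650[hold]; j=3 S=121.1186 intr=0.0000 cont=0.6842 V=0.6842[hold]  S*(3)=-
k=2: j=0 S=74.5613 intr=11.1587 cont=14.2278 V=14.2278[hold]; j=1 S=90.5300 intr=0.0000 cont=6.3769 V=6.3769[hold]; j=2 S=109.9187 intr=0.0000 cont=1.9986 V=1.9986[hold]  S*(2)=-
k=1: j=0 S=82.1586 intr=3.5614 cont=10.3644 V=10.3644[hold]; j=1 S=99.7544 intr=0.0000 cont=4.2263 V=4.2263[hold]  S*(1)=-
k=0: j=0 S=90.5300 intr=0.0000 cont=7.3458 V=7.3458[hold]  S*(0)=-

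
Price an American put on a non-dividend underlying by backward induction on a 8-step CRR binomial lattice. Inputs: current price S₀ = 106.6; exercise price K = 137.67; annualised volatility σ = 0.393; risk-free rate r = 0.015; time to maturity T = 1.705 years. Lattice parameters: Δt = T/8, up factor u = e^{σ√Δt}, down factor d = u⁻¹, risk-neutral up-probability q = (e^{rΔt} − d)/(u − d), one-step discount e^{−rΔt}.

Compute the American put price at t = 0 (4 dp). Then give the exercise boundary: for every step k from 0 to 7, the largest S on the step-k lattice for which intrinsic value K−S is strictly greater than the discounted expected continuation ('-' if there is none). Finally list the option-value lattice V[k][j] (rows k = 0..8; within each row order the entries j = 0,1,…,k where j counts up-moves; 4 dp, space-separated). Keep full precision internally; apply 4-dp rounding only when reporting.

Δt=0.21313  u=1.19893  d=0.83408  q=0.46354  discount=0.99681
step 8 (expiry): payoffs max(K−S,0) = 112.7008 101.7785 86.0782 63.5101 31.0700 0.0000 0.0000 0.0000 0.0000
step 7: (k=7,j=0): S=29.9363, (K−S)⁺=107.7337, hold=107.2943 ⇒ V=107.7337 exercise | (k=7,j=1): S=43.0315, (K−S)⁺=94.6385, hold=94.1991 ⇒ V=94.6385 exercise | (k=7,j=2): S=61.8550, (K−S)⁺=75.8150, hold=75.3756 ⇒ V=75.8150 exercise | (k=7,j=3): S=88.9125, (K−S)⁺=48.7575, hold=48.3180 ⇒ V=48.7575 exercise | (k=7,j=4): S=127.8060, (K−S)⁺=9.8640, hold=16.6145 ⇒ V=16.6145 continue | (k=7,j=5): S=183.7129, (K−S)⁺=0.0000, hold=0.0000 ⇒ V=0.0000 continue | (k=7,j=6): S=264.0755, (K−S)⁺=0.0000, hold=0.0000 ⇒ V=0.0000 continue | (k=7,j=7): S=379.5914, (K−S)⁺=0.0000, hold=0.0000 ⇒ V=0.0000 continue  boundary S*=88.9125
step 6: (k=6,j=0): S=35.8915, (K−S)⁺=101.7785, hold=101.3390 ⇒ V=101.7785 exercise | (k=6,j=1): S=51.5918, (K−S)⁺=86.0782, hold=85.6388 ⇒ V=86.0782 exercise | (k=6,j=2): S=74.1599, (K−S)⁺=63.5101, hold=63.0707 ⇒ V=63.5101 exercise | (k=6,j=3): S=106.6000, (K−S)⁺=31.0700, hold=33.7498 ⇒ V=33.7498 continue | (k=6,j=4): S=153.2306, (K−S)⁺=0.0000, hold=8.8845 ⇒ V=8.8845 continue | (k=6,j=5): S=220.2591, (K−S)⁺=0.0000, hold=0.0000 ⇒ V=0.0000 continue | (k=6,j=6): S=316.6082, (K−S)⁺=0.0000, hold=0.0000 ⇒ V=0.0000 continue  boundary S*=74.1599
step 5: (k=5,j=0): S=43.0315, (K−S)⁺=94.6385, hold=94.1991 ⇒ V=94.6385 exercise | (k=5,j=1): S=61.8550, (K−S)⁺=75.8150, hold=75.3756 ⇒ V=75.8150 exercise | (k=5,j=2): S=88.9125, (K−S)⁺=48.7575, hold=49.5563 ⇒ V=49.5563 continue | (k=5,j=3): S=127.8060, (K−S)⁺=9.8640, hold=22.1528 ⇒ V=22.1528 continue | (k=5,j=4): S=183.7129, (K−S)⁺=0.0000, hold=4.7510 ⇒ V=4.7510 continue | (k=5,j=5): S=264.0755, (K−S)⁺=0.0000, hold=0.0000 ⇒ V=0.0000 continue  boundary S*=61.8550
step 4: (k=4,j=0): S=51.5918, (K−S)⁺=86.0782, hold=85.6388 ⇒ V=86.0782 exercise | (k=4,j=1): S=74.1599, (K−S)⁺=63.5101, hold=63.4398 ⇒ V=63.5101 exercise | (k=4,j=2): S=106.6000, (K−S)⁺=31.0700, hold=36.7359 ⇒ V=36.7359 continue | (k=4,j=3): S=153.2306, (K−S)⁺=0.0000, hold=14.0413 ⇒ V=14.0413 continue | (k=4,j=4): S=220.2591, (K−S)⁺=0.0000, hold=2.5406 ⇒ V=2.5406 continue  boundary S*=74.1599
step 3: (k=3,j=0): S=61.8550, (K−S)⁺=75.8150, hold=75.3756 ⇒ V=75.8150 exercise | (k=3,j=1): S=88.9125, (K−S)⁺=48.7575, hold=50.9361 ⇒ V=50.9361 continue | (k=3,j=2): S=127.8060, (K−S)⁺=9.8640, hold=26.1323 ⇒ V=26.1323 continue | (k=3,j=3): S=183.7129, (K−S)⁺=0.0000, hold=8.6824 ⇒ V=8.6824 continue  boundary S*=61.8550
step 2: (k=2,j=0): S=74.1599, (K−S)⁺=63.5101, hold=64.0774 ⇒ V=64.0774 continue | (k=2,j=1): S=106.6000, (K−S)⁺=31.0700, hold=39.3126 ⇒ V=39.3126 continue | (k=2,j=2): S=153.2306, (K−S)⁺=0.0000, hold=17.9860 ⇒ V=17.9860 continue  boundary S*=-
step 1: (k=1,j=0): S=88.9125, (K−S)⁺=48.7575, hold=52.4300 ⇒ V=52.4300 continue | (k=1,j=1): S=127.8060, (K−S)⁺=9.8640, hold=29.3329 ⇒ V=29.3329 continue  boundary S*=-
step 0: (k=0,j=0): S=106.6000, (K−S)⁺=31.0700, hold=41.5903 ⇒ V=41.5903 continue  boundary S*=-

price = 41.5903
boundary = - - - 61.8550 74.1599 61.8550 74.1599 88.9125
tree:
41.5903
52.4300 29.3329
64.0774 39.3126 17.9860
75.8150 50.9361 26.1323 8.6824
86.0782 63.5101 36.7359 14.0413 2.5406
94.6385 75.8150 49.5563 22.1528 4.7510 0.0000
101.7785 86.0782 63.5101 33.7498 8.8845 0.0000 0.0000
107.7337 94.6385 75.8150 48.7575 16.6145 0.0000 0.0000 0.0000
112.7008 101.7785 86.0782 63.5101 31.0700 0.0000 0.0000 0.0000 0.0000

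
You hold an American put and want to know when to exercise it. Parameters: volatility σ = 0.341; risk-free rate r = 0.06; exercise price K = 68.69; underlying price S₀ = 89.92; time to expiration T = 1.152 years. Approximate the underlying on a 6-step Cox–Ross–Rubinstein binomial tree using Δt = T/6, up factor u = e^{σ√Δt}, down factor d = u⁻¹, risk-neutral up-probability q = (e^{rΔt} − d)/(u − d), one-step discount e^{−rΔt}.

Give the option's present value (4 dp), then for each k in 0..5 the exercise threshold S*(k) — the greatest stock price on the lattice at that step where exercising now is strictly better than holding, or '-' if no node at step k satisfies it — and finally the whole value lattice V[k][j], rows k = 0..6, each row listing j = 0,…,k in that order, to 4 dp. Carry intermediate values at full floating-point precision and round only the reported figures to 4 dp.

Δt=0.19200  u=1.16116  d=0.86121  q=0.50134  discount=0.98855
step 6 (expiry): payoffs max(K−S,0) = 32.0035 19.2260 1.9981 0.0000 0.0000 0.0000 0.0000
step 5: (k=5,j=0): S=42.5988, (K−S)⁺=26.0912, hold=25.3044 ⇒ V=26.0912 exercise | (k=5,j=1): S=57.4356, (K−S)⁺=11.2544, hold=10.4676 ⇒ V=11.2544 exercise | (k=5,j=2): S=77.4399, (K−S)⁺=0.0000, hold=0.9850 ⇒ V=0.9850 continue | (k=5,j=3): S=104.4114, (K−S)⁺=0.0000, hold=0.0000 ⇒ V=0.0000 continue | (k=5,j=4): S=140.7769, (K−S)⁺=0.0000, hold=0.0000 ⇒ V=0.0000 continue | (k=5,j=5): S=189.8082, (K−S)⁺=0.0000, hold=0.0000 ⇒ V=0.0000 continue  boundary S*=57.4356
step 4: (k=4,j=0): S=49.4640, (K−S)⁺=19.2260, hold=18.4392 ⇒ V=19.2260 exercise | (k=4,j=1): S=66.6919, (K−S)⁺=1.9981, hold=6.0360 ⇒ V=6.0360 continue | (k=4,j=2): S=89.9200, (K−S)⁺=0.0000, hold=0.4855 ⇒ V=0.4855 continue | (k=4,j=3): S=121.2383, (K−S)⁺=0.0000, hold=0.0000 ⇒ V=0.0000 continue | (k=4,j=4): S=163.4644, (K−S)⁺=0.0000, hold=0.0000 ⇒ V=0.0000 continue  boundary S*=49.4640
step 3: (k=3,j=0): S=57.4356, (K−S)⁺=11.2544, hold=12.4688 ⇒ V=12.4688 continue | (k=3,j=1): S=77.4399, (K−S)⁺=0.0000, hold=3.2160 ⇒ V=3.2160 continue | (k=3,j=2): S=104.4114, (K−S)⁺=0.0000, hold=0.2393 ⇒ V=0.2393 continue | (k=3,j=3): S=140.7769, (K−S)⁺=0.0000, hold=0.0000 ⇒ V=0.0000 continue  boundary S*=-
step 2: (k=2,j=0): S=66.6919, (K−S)⁺=1.9981, hold=7.7403 ⇒ V=7.7403 continue | (k=2,j=1): S=89.9200, (K−S)⁺=0.0000, hold=1.7039 ⇒ V=1.7039 continue | (k=2,j=2): S=121.2383, (K−S)⁺=0.0000, hold=0.1180 ⇒ V=0.1180 continue  boundary S*=-
step 1: (k=1,j=0): S=77.4399, (K−S)⁺=0.0000, hold=4.6600 ⇒ V=4.6600 continue | (k=1,j=1): S=104.4114, (K−S)⁺=0.0000, hold=0.8984 ⇒ V=0.8984 continue  boundary S*=-
step 0: (k=0,j=0): S=89.9200, (K−S)⁺=0.0000, hold=2.7424 ⇒ V=2.7424 continue  boundary S*=-

price = 2.7424
boundary = - - - - 49.4640 57.4356
tree:
2.7424
4.6600 0.8984
7.7403 1.7039 0.1180
12.4688 3.2160 0.2393 0.0000
19.2260 6.0360 0.4855 0.0000 0.0000
26.0912 11.2544 0.9850 0.0000 0.0000 0.0000
32.0035 19.2260 1.9981 0.0000 0.0000 0.0000 0.0000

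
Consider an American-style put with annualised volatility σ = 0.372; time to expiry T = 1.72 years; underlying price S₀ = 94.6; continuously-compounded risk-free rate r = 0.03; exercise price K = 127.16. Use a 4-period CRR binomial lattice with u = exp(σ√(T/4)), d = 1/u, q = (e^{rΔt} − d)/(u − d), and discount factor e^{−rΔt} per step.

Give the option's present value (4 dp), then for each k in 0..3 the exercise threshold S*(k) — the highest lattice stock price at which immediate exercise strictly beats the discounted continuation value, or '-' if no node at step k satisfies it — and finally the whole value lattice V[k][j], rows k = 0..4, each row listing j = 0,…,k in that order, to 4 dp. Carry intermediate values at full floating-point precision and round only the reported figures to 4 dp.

price = 38.5892
boundary = - 74.1226 58.0778 74.1226
tree:
38.5892
53.0374 23.0864
69.0822 35.8717 9.0595
81.6539 53.0374 17.1749 0.0000
91.5042 69.0822 32.5600 0.0000 0.0000

Δt=0.43000, u=1.27626, d=0.78354, q=0.46567, disc=e^(-rΔt)=0.98718
k=4 terminal: V=max(K-S,0) → 91.5042 69.0822 32.5600 0.0000 0.0000
k=3: j=0 S=45.5061 intr=81.6539 cont=80.0240 V=81.6539[EX]; j=1 S=74.1226 intr=53.0374 cont=51.4075 V=53.0374[EX]; j=2 S=120.7345 intr=6.4255 cont=17.1749 V=17.1749[hold]; j=3 S=196.6583 intr=0.0000 cont=0.0000 V=0.0000[hold]  S*(3)=74.1226
k=2: j=0 S=58.0778 intr=69.0822 cont=67.4523 V=69.0822[EX]; j=1 S=94.6000 intr=32.5600 cont=35.8717 V=35.8717[hold]; j=2 S=154.0891 intr=0.0000 cont=9.0595 V=9.0595[hold]  S*(2)=58.0778
k=1: j=0 S=74.1226 intr=53.0374 cont=52.9299 V=53.0374[EX]; j=1 S=120.7345 intr=6.4255 cont=23.0864 V=23.0864[hold]  S*(1)=74.1226
k=0: j=0 S=94.6000 intr=32.5600 cont=38.5892 V=38.5892[hold]  S*(0)=-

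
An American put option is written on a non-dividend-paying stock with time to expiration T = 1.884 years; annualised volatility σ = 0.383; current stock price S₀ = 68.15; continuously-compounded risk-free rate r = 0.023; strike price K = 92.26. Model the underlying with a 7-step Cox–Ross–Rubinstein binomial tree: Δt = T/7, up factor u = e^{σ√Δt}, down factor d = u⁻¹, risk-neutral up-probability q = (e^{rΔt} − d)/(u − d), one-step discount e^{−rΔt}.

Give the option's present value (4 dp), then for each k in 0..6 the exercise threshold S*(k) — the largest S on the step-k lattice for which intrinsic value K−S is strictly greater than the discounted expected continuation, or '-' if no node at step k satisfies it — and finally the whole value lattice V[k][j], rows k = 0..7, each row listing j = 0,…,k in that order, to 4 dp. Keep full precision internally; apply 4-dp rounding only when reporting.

price = 29.4500
boundary = - - 45.8016 37.5481 45.8016 55.8693 68.1500
tree:
29.4500
37.6085 20.4939
46.4584 27.9687 12.2019
54.7119 36.8252 18.1931 5.4994
61.4782 46.4584 26.2774 9.1719 1.3646
67.0251 54.7119 36.3907 15.0390 2.5713 0.0000
71.5724 61.4782 46.4584 24.1100 4.8451 0.0000 0.0000
75.3004 67.0251 54.7119 36.3907 9.1298 0.0000 0.0000 0.0000

Δt=0.26914, u=1.21981, d=0.81980, q=0.46601, disc=e^(-rΔt)=0.99383
k=7 terminal: V=max(K-S,0) → 75.3004 67.0251 54.7119 36.3907 9.1298 0.0000 0.0000 0.0000
k=6: j=0 S=20.6876 intr=71.5724 cont=71.0031 V=71.5724[EX]; j=1 S=30.7818 intr=61.4782 cont=60.9088 V=61.4782[EX]; j=2 S=45.8016 intr=46.4584 cont=45.8891 V=46.4584[EX]; j=3 S=68.1500 intr=24.1100 cont=23.5406 V=24.1100[EX]; j=4 S=101.4031 intr=0.0000 cont=4.8451 V=4.8451[hold]; j=5 S=150.8819 intr=0.0000 cont=0.0000 V=0.0000[hold]; j=6 S=224.5032 intr=0.0000 cont=0.0000 V=0.0000[hold]  S*(6)=68.1500
k=5: j=0 S=25.2349 intr=67.0251 cont=66.4557 V=67.0251[EX]; j=1 S=37.5481 intr=54.7119 cont=54.1426 V=54.7119[EX]; j=2 S=55.8693 intr=36.3907 cont=35.8214 V=36.3907[EX]; j=3 S=83.1302 intr=9.1298 cont=15.0390 V=15.0390[hold]; j=4 S=123.6927 intr=0.0000 cont=2.5713 V=2.5713[hold]; j=5 S=184.0475 intr=0.0000 cont=0.0000 V=0.0000[hold]  S*(5)=55.8693
k=4: j=0 S=30.7818 intr=61.4782 cont=60.9088 V=61.4782[EX]; j=1 S=45.8016 intr=46.4584 cont=45.8891 V=46.4584[EX]; j=2 S=68.1500 intr=24.1100 cont=26.2774 V=26.2774[hold]; j=3 S=101.4031 intr=0.0000 cont=9.1719 V=9.1719[hold]; j=4 S=150.8819 intr=0.0000 cont=1.3646 V=1.3646[hold]  S*(4)=45.8016
k=3: j=0 S=37.5481 intr=54.7119 cont=54.1426 V=54.7119[EX]; j=1 S=55.8693 intr=36.3907 cont=36.8252 V=36.8252[hold]; j=2 S=83.1302 intr=9.1298 cont=18.1931 V=18.1931[hold]; j=3 S=123.6927 intr=0.0000 cont=5.4994 V=5.4994[hold]  S*(3)=37.5481
k=2: j=0 S=45.8016 intr=46.4584 cont=46.0903 V=46.4584[EX]; j=1 S=68.1500 intr=24.1100 cont=27.9687 V=27.9687[hold]; j=2 S=101.4031 intr=0.0000 cont=12.2019 V=12.2019[hold]  S*(2)=45.8016
k=1: j=0 S=55.8693 intr=36.3907 cont=37.6085 V=37.6085[hold]; j=1 S=83.1302 intr=9.1298 cont=20.4939 V=20.4939[hold]  S*(1)=-
k=0: j=0 S=68.1500 intr=24.1100 cont=29.4500 V=29.4500[hold]  S*(0)=-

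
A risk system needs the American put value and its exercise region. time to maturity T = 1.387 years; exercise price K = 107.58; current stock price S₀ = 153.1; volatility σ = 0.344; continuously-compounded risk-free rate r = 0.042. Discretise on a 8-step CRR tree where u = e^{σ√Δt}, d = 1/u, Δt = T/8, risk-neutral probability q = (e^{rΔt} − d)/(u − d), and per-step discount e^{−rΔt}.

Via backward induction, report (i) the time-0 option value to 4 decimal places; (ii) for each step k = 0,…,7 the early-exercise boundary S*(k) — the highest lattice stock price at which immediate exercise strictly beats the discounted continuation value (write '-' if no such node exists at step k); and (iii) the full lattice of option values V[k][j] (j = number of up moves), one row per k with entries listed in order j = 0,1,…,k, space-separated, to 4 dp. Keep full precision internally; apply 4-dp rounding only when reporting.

Δt=0.17338, u=1.15400, d=0.86655, q=0.48968, disc=e^(-rΔt)=0.99274
k=8 terminal: V=max(K-S,0) → 58.9031 42.7560 21.2525 0.0000 0.0000 0.0000 0.0000 0.0000 0.0000
k=7: j=0 S=56.1732 intr=51.4068 cont=50.6262 V=51.4068[EX]; j=1 S=74.8071 intr=32.7729 cont=31.9924 V=32.7729[EX]; j=2 S=99.6221 intr=7.9579 cont=10.7670 V=10.7670[hold]; j=3 S=132.6688 intr=0.0000 cont=0.0000 V=0.0000[hold]; j=4 S=176.6777 intr=0.0000 cont=0.0000 V=0.0000[hold]; j=5 S=235.2853 intr=0.0000 cont=0.0000 V=0.0000[hold]; j=6 S=313.3342 intr=0.0000 cont=0.0000 V=0.0000[hold]; j=7 S=417.2736 intr=0.0000 cont=0.0000 V=0.0000[hold]  S*(7)=74.8071
k=6: j=0 S=64.8240 intr=42.7560 cont=41.9754 V=42.7560[EX]; j=1 S=86.3275 intr=21.2525 cont=21.8375 V=21.8375[hold]; j=2 S=114.9641 intr=0.0000 cont=5.4548 V=5.4548[hold]; j=3 S=153.1000 intr=0.0000 cont=0.0000 V=0.0000[hold]; j=4 S=203.8864 intr=0.0000 cont=0.0000 V=0.0000[hold]; j=5 S=271.5197 intr=0.0000 cont=0.0000 V=0.0000[hold]; j=6 S=361.5883 intr=0.0000 cont=0.0000 V=0.0000[hold]  S*(6)=64.8240
k=5: j=0 S=74.8071 intr=32.7729 cont=32.2768 V=32.7729[EX]; j=1 S=99.6221 intr=7.9579 cont=13.7150 V=13.7150[hold]; j=2 S=132.6688 intr=0.0000 cont=2.7635 V=2.7635[hold]; j=3 S=176.6777 intr=0.0000 cont=0.0000 V=0.0000[hold]; j=4 S=235.2853 intr=0.0000 cont=0.0000 V=0.0000[hold]; j=5 S=313.3342 intr=0.0000 cont=0.0000 V=0.0000[hold]  S*(5)=74.8071
k=4: j=0 S=86.3275 intr=21.2525 cont=23.2707 V=23.2707[hold]; j=1 S=114.9641 intr=0.0000 cont=8.2917 V=8.2917[hold]; j=2 S=153.1000 intr=0.0000 cont=1.4000 V=1.4000[hold]; j=3 S=203.8864 intr=0.0000 cont=0.0000 V=0.0000[hold]; j=4 S=271.5197 intr=0.0000 cont=0.0000 V=0.0000[hold]  S*(4)=-
k=3: j=0 S=99.6221 intr=7.9579 cont=15.8202 V=15.8202[hold]; j=1 S=132.6688 intr=0.0000 cont=4.8814 V=4.8814[hold]; j=2 S=176.6777 intr=0.0000 cont=0.7093 V=0.7093[hold]; j=3 S=235.2853 intr=0.0000 cont=0.0000 V=0.0000[hold]  S*(3)=-
k=2: j=0 S=114.9641 intr=0.0000 cont=10.3878 V=10.3878[hold]; j=1 S=153.1000 intr=0.0000 cont=2.8178 V=2.8178[hold]; j=2 S=203.8864 intr=0.0000 cont=0.3593 V=0.3593[hold]  S*(2)=-
k=1: j=0 S=132.6688 intr=0.0000 cont=6.6325 V=6.6325[hold]; j=1 S=176.6777 intr=0.0000 cont=1.6022 V=1.6022[hold]  S*(1)=-
k=0: j=0 S=153.1000 intr=0.0000 cont=4.1390 V=4.1390[hold]  S*(0)=-

price = 4.1390
boundary = - - - - - 74.8071 64.8240 74.8071
tree:
4.1390
6.6325 1.6022
10.3878 2.8178 0.3593
15.8202 4.8814 0.7093 0.0000
23.2707 8.2917 1.4000 0.0000 0.0000
32.7729 13.7150 2.7635 0.0000 0.0000 0.0000
42.7560 21.8375 5.4548 0.0000 0.0000 0.0000 0.0000
51.4068 32.7729 10.7670 0.0000 0.0000 0.0000 0.0000 0.0000
58.9031 42.7560 21.2525 0.0000 0.0000 0.0000 0.0000 0.0000 0.0000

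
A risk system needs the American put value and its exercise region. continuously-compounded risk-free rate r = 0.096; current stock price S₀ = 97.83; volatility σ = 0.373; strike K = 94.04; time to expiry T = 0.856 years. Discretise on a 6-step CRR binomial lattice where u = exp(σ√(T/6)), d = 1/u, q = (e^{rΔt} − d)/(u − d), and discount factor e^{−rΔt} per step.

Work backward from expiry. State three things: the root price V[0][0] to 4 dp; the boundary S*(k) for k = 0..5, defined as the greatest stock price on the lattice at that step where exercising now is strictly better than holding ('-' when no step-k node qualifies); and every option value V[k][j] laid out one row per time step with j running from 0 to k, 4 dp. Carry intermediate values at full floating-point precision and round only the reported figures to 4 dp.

Δt=0.14267, u=1.15129, d=0.86859, q=0.51362, disc=e^(-rΔt)=0.98640
k=6 terminal: V=max(K-S,0) → 52.0299 38.3565 20.2327 0.0000 0.0000 0.0000 0.0000
k=5: j=0 S=48.3660 intr=45.6740 cont=44.3948 V=45.6740[EX]; j=1 S=64.1081 intr=29.9319 cont=28.6527 V=29.9319[EX]; j=2 S=84.9739 intr=9.0661 cont=9.7070 V=9.7070[hold]; j=3 S=112.6311 intr=0.0000 cont=0.0000 V=0.0000[hold]; j=4 S=149.2901 intr=0.0000 cont=0.0000 V=0.0000[hold]; j=5 S=197.8808 intr=0.0000 cont=0.0000 V=0.0000[hold]  S*(5)=64.1081
k=4: j=0 S=55.6835 intr=38.3565 cont=37.0773 V=38.3565[EX]; j=1 S=73.8073 intr=20.2327 cont=19.2782 V=20.2327[EX]; j=2 S=97.8300 intr=0.0000 cont=4.6571 V=4.6571[hold]; j=3 S=129.6716 intr=0.0000 cont=0.0000 V=0.0000[hold]; j=4 S=171.8768 intr=0.0000 cont=0.0000 V=0.0000[hold]  S*(4)=73.8073
k=3: j=0 S=64.1081 intr=29.9319 cont=28.6527 V=29.9319[EX]; j=1 S=84.9739 intr=9.0661 cont=12.0664 V=12.0664[hold]; j=2 S=112.6311 intr=0.0000 cont=2.2343 V=2.2343[hold]; j=3 S=149.2901 intr=0.0000 cont=0.0000 V=0.0000[hold]  S*(3)=64.1081
k=2: j=0 S=73.8073 intr=20.2327 cont=20.4736 V=20.4736[hold]; j=1 S=97.8300 intr=0.0000 cont=6.9211 V=6.9211[hold]; j=2 S=129.6716 intr=0.0000 cont=1.0720 V=1.0720[hold]  S*(2)=-
k=1: j=0 S=84.9739 intr=9.0661 cont=13.3290 V=13.3290[hold]; j=1 S=112.6311 intr=0.0000 cont=3.8636 V=3.8636[hold]  S*(1)=-
k=0: j=0 S=97.8300 intr=0.0000 cont=8.3522 V=8.3522[hold]  S*(0)=-

price = 8.3522
boundary = - - - 64.1081 73.8073 64.1081
tree:
8.3522
13.3290 3.8636
20.4736 6.9211 1.0720
29.9319 12.0664 2.2343 0.0000
38.3565 20.2327 4.6571 0.0000 0.0000
45.6740 29.9319 9.7070 0.0000 0.0000 0.0000
52.0299 38.3565 20.2327 0.0000 0.0000 0.0000 0.0000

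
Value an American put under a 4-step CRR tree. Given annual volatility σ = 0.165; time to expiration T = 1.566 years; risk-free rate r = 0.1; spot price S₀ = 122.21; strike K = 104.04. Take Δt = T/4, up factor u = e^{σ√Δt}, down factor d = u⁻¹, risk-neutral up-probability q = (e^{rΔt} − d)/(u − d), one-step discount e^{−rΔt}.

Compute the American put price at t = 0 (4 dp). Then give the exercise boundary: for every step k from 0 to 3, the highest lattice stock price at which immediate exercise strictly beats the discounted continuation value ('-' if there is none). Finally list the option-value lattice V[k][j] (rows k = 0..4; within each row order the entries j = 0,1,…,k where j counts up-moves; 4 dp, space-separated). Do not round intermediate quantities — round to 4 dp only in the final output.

price = 0.7631
boundary = - - - 89.6595
tree:
0.7631
2.0807 0.1517
5.5520 0.4740 0.0000
14.3805 1.4813 0.0000 0.0000
23.1752 4.6293 0.0000 0.0000 0.0000

Δt=0.39150, u=1.10876, d=0.90191, q=0.66724, disc=e^(-rΔt)=0.96161
k=4 terminal: V=max(K-S,0) → 23.1752 4.6293 0.0000 0.0000 0.0000
k=3: j=0 S=89.6595 intr=14.3805 cont=10.3860 V=14.3805[EX]; j=1 S=110.2224 intr=0.0000 cont=1.4813 V=1.4813[hold]; j=2 S=135.5013 intr=0.0000 cont=0.0000 V=0.0000[hold]; j=3 S=166.5778 intr=0.0000 cont=0.0000 V=0.0000[hold]  S*(3)=89.6595
k=2: j=0 S=99.4107 intr=4.6293 cont=5.5520 V=5.5520[hold]; j=1 S=122.2100 intr=0.0000 cont=0.4740 V=0.4740[hold]; j=2 S=150.2382 intr=0.0000 cont=0.0000 V=0.0000[hold]  S*(2)=-
k=1: j=0 S=110.2224 intr=0.0000 cont=2.0807 V=2.0807[hold]; j=1 S=135.5013 intr=0.0000 cont=0.1517 V=0.1517[hold]  S*(1)=-
k=0: j=0 S=122.2100 intr=0.0000 cont=0.7631 V=0.7631[hold]  S*(0)=-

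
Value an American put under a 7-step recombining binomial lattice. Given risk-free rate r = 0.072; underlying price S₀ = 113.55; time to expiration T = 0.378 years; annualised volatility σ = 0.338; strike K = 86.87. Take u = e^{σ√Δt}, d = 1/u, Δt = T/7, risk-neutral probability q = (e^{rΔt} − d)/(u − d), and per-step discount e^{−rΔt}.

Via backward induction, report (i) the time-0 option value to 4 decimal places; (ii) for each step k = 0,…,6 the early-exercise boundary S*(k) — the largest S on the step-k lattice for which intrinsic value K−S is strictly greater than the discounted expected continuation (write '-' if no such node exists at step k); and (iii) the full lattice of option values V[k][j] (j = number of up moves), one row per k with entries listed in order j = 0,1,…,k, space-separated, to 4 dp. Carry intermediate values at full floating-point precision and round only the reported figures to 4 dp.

params: Δt=0.05400 u=1.08171 d=0.92446 q=0.50515 e^(-rΔt)=0.99612
t_7 payoffs: 21.3448 10.1991 0.0000 0.0000 0.0000 0.0000 0.0000 0.0000
t_6: node(6,0) S=70.8793 payoff=15.9907 vs cont=15.6536 → 15.9907 [stop]  node(6,1) S=82.9358 payoff=3.9342 vs cont=5.0274 → 5.0274 [wait]  node(6,2) S=97.0431 payoff=0.0000 vs cont=0.0000 → 0.0000 [wait]  node(6,3) S=113.5500 payoff=0.0000 vs cont=0.0000 → 0.0000 [wait]  node(6,4) S=132.8647 payoff=0.0000 vs cont=0.0000 → 0.0000 [wait]  node(6,5) S=155.4649 payoff=0.0000 vs cont=0.0000 → 0.0000 [wait]  node(6,6) S=181.9092 payoff=0.0000 vs cont=0.0000 → 0.0000 [wait]  ⇒ S*(6)=70.8793
t_5: node(5,0) S=76.6709 payoff=10.1991 vs cont=10.4121 → 10.4121 [wait]  node(5,1) S=89.7126 payoff=0.0000 vs cont=2.4782 → 2.4782 [wait]  node(5,2) S=104.9726 payoff=0.0000 vs cont=0.0000 → 0.0000 [wait]  node(5,3) S=122.8283 payoff=0.0000 vs cont=0.0000 → 0.0000 [wait]  node(5,4) S=143.7212 payoff=0.0000 vs cont=0.0000 → 0.0000 [wait]  node(5,5) S=168.1681 payoff=0.0000 vs cont=0.0000 → 0.0000 [wait]  ⇒ S*(5)=-
t_4: node(4,0) S=82.9358 payoff=3.9342 vs cont=6.3794 → 6.3794 [wait]  node(4,1) S=97.0431 payoff=0.0000 vs cont=1.2216 → 1.2216 [wait]  node(4,2) S=113.5500 payoff=0.0000 vs cont=0.0000 → 0.0000 [wait]  node(4,3) S=132.8647 payoff=0.0000 vs cont=0.0000 → 0.0000 [wait]  node(4,4) S=155.4649 payoff=0.0000 vs cont=0.0000 → 0.0000 [wait]  ⇒ S*(4)=-
t_3: node(3,0) S=89.7126 payoff=0.0000 vs cont=3.7593 → 3.7593 [wait]  node(3,1) S=104.9726 payoff=0.0000 vs cont=0.6022 → 0.6022 [wait]  node(3,2) S=122.8283 payoff=0.0000 vs cont=0.0000 → 0.0000 [wait]  node(3,3) S=143.7212 payoff=0.0000 vs cont=0.0000 → 0.0000 [wait]  ⇒ S*(3)=-
t_2: node(2,0) S=97.0431 payoff=0.0000 vs cont=2.1561 → 2.1561 [wait]  node(2,1) S=113.5500 payoff=0.0000 vs cont=0.2968 → 0.2968 [wait]  node(2,2) S=132.8647 payoff=0.0000 vs cont=0.0000 → 0.0000 [wait]  ⇒ S*(2)=-
t_1: node(1,0) S=104.9726 payoff=0.0000 vs cont=1.2122 → 1.2122 [wait]  node(1,1) S=122.8283 payoff=0.0000 vs cont=0.1463 → 0.1463 [wait]  ⇒ S*(1)=-
t_0: node(0,0) S=113.5500 payoff=0.0000 vs cont=0.6711 → 0.6711 [wait]  ⇒ S*(0)=-

price = 0.6711
boundary = - - - - - - 70.8793
tree:
0.6711
1.2122 0.1463
2.1561 0.2968 0.0000
3.7593 0.6022 0.0000 0.0000
6.3794 1.2216 0.0000 0.0000 0.0000
10.4121 2.4782 0.0000 0.0000 0.0000 0.0000
15.9907 5.0274 0.0000 0.0000 0.0000 0.0000 0.0000
21.3448 10.1991 0.0000 0.0000 0.0000 0.0000 0.0000 0.0000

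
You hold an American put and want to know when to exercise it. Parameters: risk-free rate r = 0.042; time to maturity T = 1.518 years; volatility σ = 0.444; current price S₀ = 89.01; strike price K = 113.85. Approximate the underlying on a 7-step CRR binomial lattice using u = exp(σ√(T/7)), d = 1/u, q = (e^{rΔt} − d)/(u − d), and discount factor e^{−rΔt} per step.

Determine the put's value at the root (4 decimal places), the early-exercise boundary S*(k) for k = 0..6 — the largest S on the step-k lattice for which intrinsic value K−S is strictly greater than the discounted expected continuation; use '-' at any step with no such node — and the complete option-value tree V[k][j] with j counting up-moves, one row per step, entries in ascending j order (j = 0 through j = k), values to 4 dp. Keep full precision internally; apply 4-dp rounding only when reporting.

Δt=0.21686, u=1.22969, d=0.81321, q=0.47046, disc=e^(-rΔt)=0.99093
k=7 terminal: V=max(K-S,0) → 92.9151 82.1936 65.9812 41.4659 4.3954 0.0000 0.0000 0.0000
k=6: j=0 S=25.7434 intr=88.1066 cont=87.0743 V=88.1066[EX]; j=1 S=38.9276 intr=74.9224 cont=73.8902 V=74.9224[EX]; j=2 S=58.8638 intr=54.9862 cont=53.9540 V=54.9862[EX]; j=3 S=89.0100 intr=24.8400 cont=23.8078 V=24.8400[EX]; j=4 S=134.5952 intr=0.0000 cont=2.3064 V=2.3064[hold]; j=5 S=203.5263 intr=0.0000 cont=0.0000 V=0.0000[hold]; j=6 S=307.7594 intr=0.0000 cont=0.0000 V=0.0000[hold]  S*(6)=89.0100
k=5: j=0 S=31.6564 intr=82.1936 cont=81.1613 V=82.1936[EX]; j=1 S=47.8688 intr=65.9812 cont=64.9490 V=65.9812[EX]; j=2 S=72.3841 intr=41.4659 cont=40.4336 V=41.4659[EX]; j=3 S=109.4546 intr=4.3954 cont=14.1097 V=14.1097[hold]; j=4 S=165.5103 intr=0.0000 cont=1.2103 V=1.2103[hold]; j=5 S=250.2741 intr=0.0000 cont=0.0000 V=0.0000[hold]  S*(5)=72.3841
k=4: j=0 S=38.9276 intr=74.9224 cont=73.8902 V=74.9224[EX]; j=1 S=58.8638 intr=54.9862 cont=53.9540 V=54.9862[EX]; j=2 S=89.0100 intr=24.8400 cont=28.3366 V=28.3366[hold]; j=3 S=134.5952 intr=0.0000 cont=7.9681 V=7.9681[hold]; j=4 S=203.5263 intr=0.0000 cont=0.6351 V=0.6351[hold]  S*(4)=58.8638
k=3: j=0 S=47.8688 intr=65.9812 cont=64.9490 V=65.9812[EX]; j=1 S=72.3841 intr=41.4659 cont=42.0637 V=42.0637[hold]; j=2 S=109.4546 intr=4.3954 cont=18.5839 V=18.5839[hold]; j=3 S=165.5103 intr=0.0000 cont=4.4772 V=4.4772[hold]  S*(3)=47.8688
k=2: j=0 S=58.8638 intr=54.9862 cont=54.2327 V=54.9862[EX]; j=1 S=89.0100 intr=24.8400 cont=30.7361 V=30.7361[hold]; j=2 S=134.5952 intr=0.0000 cont=11.8389 V=11.8389[hold]  S*(2)=58.8638
k=1: j=0 S=72.3841 intr=41.4659 cont=43.1824 V=43.1824[hold]; j=1 S=109.4546 intr=4.3954 cont=21.6477 V=21.6477[hold]  S*(1)=-
k=0: j=0 S=89.0100 intr=24.8400 cont=32.7515 V=32.7515[hold]  S*(0)=-

price = 32.7515
boundary = - - 58.8638 47.8688 58.8638 72.3841 89.0100
tree:
32.7515
43.1824 21.6477
54.9862 30.7361 11.8389
65.9812 42.0637 18.5839 4.4772
74.9224 54.9862 28.3366 7.9681 0.6351
82.1936 65.9812 41.4659 14.1097 1.2103 0.0000
88.1066 74.9224 54.9862 24.8400 2.3064 0.0000 0.0000
92.9151 82.1936 65.9812 41.4659 4.3954 0.0000 0.0000 0.0000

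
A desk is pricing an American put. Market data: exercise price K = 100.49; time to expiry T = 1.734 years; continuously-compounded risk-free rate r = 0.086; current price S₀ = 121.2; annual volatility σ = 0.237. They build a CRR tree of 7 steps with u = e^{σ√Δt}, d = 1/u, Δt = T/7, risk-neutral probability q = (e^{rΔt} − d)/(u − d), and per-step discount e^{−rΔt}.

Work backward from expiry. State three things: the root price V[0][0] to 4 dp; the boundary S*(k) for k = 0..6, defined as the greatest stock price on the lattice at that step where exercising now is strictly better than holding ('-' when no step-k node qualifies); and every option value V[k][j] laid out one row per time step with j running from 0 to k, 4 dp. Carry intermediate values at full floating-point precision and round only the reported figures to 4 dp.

Δt=0.24771  u=1.12520  d=0.88873  q=0.56160  discount=0.97892
step 7 (expiry): payoffs max(K−S,0) = 47.4130 33.2911 15.4118 0.0000 0.0000 0.0000 0.0000 0.0000
step 6: (k=6,j=0): S=59.7220, (K−S)⁺=40.7680, hold=38.6499 ⇒ V=40.7680 exercise | (k=6,j=1): S=75.6119, (K−S)⁺=24.8781, hold=22.7599 ⇒ V=24.8781 exercise | (k=6,j=2): S=95.7296, (K−S)⁺=4.7604, hold=6.6141 ⇒ V=6.6141 continue | (k=6,j=3): S=121.2000, (K−S)⁺=0.0000, hold=0.0000 ⇒ V=0.0000 continue | (k=6,j=4): S=153.4471, (K−S)⁺=0.0000, hold=0.0000 ⇒ V=0.0000 continue | (k=6,j=5): S=194.2741, (K−S)⁺=0.0000, hold=0.0000 ⇒ V=0.0000 continue | (k=6,j=6): S=245.9638, (K−S)⁺=0.0000, hold=0.0000 ⇒ V=0.0000 continue  boundary S*=75.6119
step 5: (k=5,j=0): S=67.1989, (K−S)⁺=33.2911, hold=31.1730 ⇒ V=33.2911 exercise | (k=5,j=1): S=85.0782, (K−S)⁺=15.4118, hold=14.3128 ⇒ V=15.4118 exercise | (k=5,j=2): S=107.7146, (K−S)⁺=0.0000, hold=2.8385 ⇒ V=2.8385 continue | (k=5,j=3): S=136.3737, (K−S)⁺=0.0000, hold=0.0000 ⇒ V=0.0000 continue | (k=5,j=4): S=172.6581, (K−S)⁺=0.0000, hold=0.0000 ⇒ V=0.0000 continue | (k=5,j=5): S=218.5964, (K−S)⁺=0.0000, hold=0.0000 ⇒ V=0.0000 continue  boundary S*=85.0782
step 4: (k=4,j=0): S=75.6119, (K−S)⁺=24.8781, hold=22.7599 ⇒ V=24.8781 exercise | (k=4,j=1): S=95.7296, (K−S)⁺=4.7604, hold=8.1745 ⇒ V=8.1745 continue | (k=4,j=2): S=121.2000, (K−S)⁺=0.0000, hold=1.2181 ⇒ V=1.2181 continue | (k=4,j=3): S=153.4471, (K−S)⁺=0.0000, hold=0.0000 ⇒ V=0.0000 continue | (k=4,j=4): S=194.2741, (K−S)⁺=0.0000, hold=0.0000 ⇒ V=0.0000 continue  boundary S*=75.6119
step 3: (k=3,j=0): S=85.0782, (K−S)⁺=15.4118, hold=15.1707 ⇒ V=15.4118 exercise | (k=3,j=1): S=107.7146, (K−S)⁺=0.0000, hold=4.1778 ⇒ V=4.1778 continue | (k=3,j=2): S=136.3737, (K−S)⁺=0.0000, hold=0.5228 ⇒ V=0.5228 continue | (k=3,j=3): S=172.6581, (K−S)⁺=0.0000, hold=0.0000 ⇒ V=0.0000 continue  boundary S*=85.0782
step 2: (k=2,j=0): S=95.7296, (K−S)⁺=4.7604, hold=8.9109 ⇒ V=8.9109 continue | (k=2,j=1): S=121.2000, (K−S)⁺=0.0000, hold=2.0803 ⇒ V=2.0803 continue | (k=2,j=2): S=153.4471, (K−S)⁺=0.0000, hold=0.2244 ⇒ V=0.2244 continue  boundary S*=-
step 1: (k=1,j=0): S=107.7146, (K−S)⁺=0.0000, hold=4.9679 ⇒ V=4.9679 continue | (k=1,j=1): S=136.3737, (K−S)⁺=0.0000, hold=1.0161 ⇒ V=1.0161 continue  boundary S*=-
step 0: (k=0,j=0): S=121.2000, (K−S)⁺=0.0000, hold=2.6906 ⇒ V=2.6906 continue  boundary S*=-

price = 2.6906
boundary = - - - 85.0782 75.6119 85.0782 75.6119
tree:
2.6906
4.9679 1.0161
8.9109 2.0803 0.2244
15.4118 4.1778 0.5228 0.0000
24.8781 8.1745 1.2181 0.0000 0.0000
33.2911 15.4118 2.8385 0.0000 0.0000 0.0000
40.7680 24.8781 6.6141 0.0000 0.0000 0.0000 0.0000
47.4130 33.2911 15.4118 0.0000 0.0000 0.0000 0.0000 0.0000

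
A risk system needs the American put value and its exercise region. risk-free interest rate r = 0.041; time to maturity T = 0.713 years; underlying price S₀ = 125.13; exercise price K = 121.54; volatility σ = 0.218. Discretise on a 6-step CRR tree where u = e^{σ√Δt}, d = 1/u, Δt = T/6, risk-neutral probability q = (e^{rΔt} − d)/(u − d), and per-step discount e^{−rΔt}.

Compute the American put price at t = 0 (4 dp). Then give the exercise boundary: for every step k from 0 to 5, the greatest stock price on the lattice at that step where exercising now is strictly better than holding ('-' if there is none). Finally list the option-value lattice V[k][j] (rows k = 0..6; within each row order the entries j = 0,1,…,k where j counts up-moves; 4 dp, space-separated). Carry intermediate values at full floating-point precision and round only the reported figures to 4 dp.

price = 6.0679
boundary = - - - 99.8736 92.6432 99.8736
tree:
6.0679
9.6395 2.7444
14.7774 4.8670 0.7609
21.6664 8.3960 1.5723 0.0000
28.8968 13.9172 3.2489 0.0000 0.0000
35.6037 21.6664 6.7133 0.0000 0.0000 0.0000
41.8251 28.8968 13.8718 0.0000 0.0000 0.0000 0.0000

Δt=0.11883  u=1.07805  d=0.92760  q=0.51369  discount=0.99514
step 6 (expiry): payoffs max(K−S,0) = 41.8251 28.8968 13.8718 0.0000 0.0000 0.0000 0.0000
step 5: (k=5,j=0): S=85.9363, (K−S)⁺=35.6037, hold=35.0130 ⇒ V=35.6037 exercise | (k=5,j=1): S=99.8736, (K−S)⁺=21.6664, hold=21.0757 ⇒ V=21.6664 exercise | (k=5,j=2): S=116.0712, (K−S)⁺=5.4688, hold=6.7133 ⇒ V=6.7133 continue | (k=5,j=3): S=134.8958, (K−S)⁺=0.0000, hold=0.0000 ⇒ V=0.0000 continue | (k=5,j=4): S=156.7734, (K−S)⁺=0.0000, hold=0.0000 ⇒ V=0.0000 continue | (k=5,j=5): S=182.1991, (K−S)⁺=0.0000, hold=0.0000 ⇒ V=0.0000 continue  boundary S*=99.8736
step 4: (k=4,j=0): S=92.6432, (K−S)⁺=28.8968, hold=28.3061 ⇒ V=28.8968 exercise | (k=4,j=1): S=107.6682, (K−S)⁺=13.8718, hold=13.9172 ⇒ V=13.9172 continue | (k=4,j=2): S=125.1300, (K−S)⁺=0.0000, hold=3.2489 ⇒ V=3.2489 continue | (k=4,j=3): S=145.4238, (K−S)⁺=0.0000, hold=0.0000 ⇒ V=0.0000 continue | (k=4,j=4): S=169.0088, (K−S)⁺=0.0000, hold=0.0000 ⇒ V=0.0000 continue  boundary S*=92.6432
step 3: (k=3,j=0): S=99.8736, (K−S)⁺=21.6664, hold=21.0989 ⇒ V=21.6664 exercise | (k=3,j=1): S=116.0712, (K−S)⁺=5.4688, hold=8.3960 ⇒ V=8.3960 continue | (k=3,j=2): S=134.8958, (K−S)⁺=0.0000, hold=1.5723 ⇒ V=1.5723 continue | (k=3,j=3): S=156.7734, (K−S)⁺=0.0000, hold=0.0000 ⇒ V=0.0000 continue  boundary S*=99.8736
step 2: (k=2,j=0): S=107.6682, (K−S)⁺=13.8718, hold=14.7774 ⇒ V=14.7774 continue | (k=2,j=1): S=125.1300, (K−S)⁺=0.0000, hold=4.8670 ⇒ V=4.8670 continue | (k=2,j=2): S=145.4238, (K−S)⁺=0.0000, hold=0.7609 ⇒ V=0.7609 continue  boundary S*=-
step 1: (k=1,j=0): S=116.0712, (K−S)⁺=5.4688, hold=9.6395 ⇒ V=9.6395 continue | (k=1,j=1): S=134.8958, (K−S)⁺=0.0000, hold=2.7444 ⇒ V=2.7444 continue  boundary S*=-
step 0: (k=0,j=0): S=125.1300, (K−S)⁺=0.0000, hold=6.0679 ⇒ V=6.0679 continue  boundary S*=-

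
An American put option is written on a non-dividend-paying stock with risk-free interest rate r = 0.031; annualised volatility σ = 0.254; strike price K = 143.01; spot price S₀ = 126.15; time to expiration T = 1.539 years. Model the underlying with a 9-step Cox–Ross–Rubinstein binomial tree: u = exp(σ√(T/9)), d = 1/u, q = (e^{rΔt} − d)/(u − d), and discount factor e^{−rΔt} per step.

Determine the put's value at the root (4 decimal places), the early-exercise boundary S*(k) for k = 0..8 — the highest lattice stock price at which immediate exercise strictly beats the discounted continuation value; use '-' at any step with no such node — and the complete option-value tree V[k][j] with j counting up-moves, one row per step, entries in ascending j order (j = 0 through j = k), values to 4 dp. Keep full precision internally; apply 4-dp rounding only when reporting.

params: Δt=0.17100 u=1.11075 d=0.90029 q=0.49902 e^(-rΔt)=0.99471
t_9 payoffs: 93.9933 82.5350 68.3981 50.9566 29.4380 2.8890 0.0000 0.0000 0.0000 0.0000
t_8: node(8,0) S=54.4453 payoff=88.5647 vs cont=87.8086 → 88.5647 [stop]  node(8,1) S=67.1726 payoff=75.8374 vs cont=75.0813 → 75.8374 [stop]  node(8,2) S=82.8750 payoff=60.1350 vs cont=59.3789 → 60.1350 [stop]  node(8,3) S=102.2482 payoff=40.7618 vs cont=40.0058 → 40.7618 [stop]  node(8,4) S=126.1500 payoff=16.8600 vs cont=16.1039 → 16.8600 [stop]  node(8,5) S=155.6392 payoff=0.0000 vs cont=1.4397 → 1.4397 [wait]  node(8,6) S=192.0219 payoff=0.0000 vs cont=0.0000 → 0.0000 [wait]  node(8,7) S=236.9095 payoff=0.0000 vs cont=0.0000 → 0.0000 [wait]  node(8,8) S=292.2902 payoff=0.0000 vs cont=0.0000 → 0.0000 [wait]  ⇒ S*(8)=126.1500
t_7: node(7,0) S=60.4750 payoff=82.5350 vs cont=81.7789 → 82.5350 [stop]  node(7,1) S=74.6119 payoff=68.3981 vs cont=67.6421 → 68.3981 [stop]  node(7,2) S=92.0534 payoff=50.9566 vs cont=50.2006 → 50.9566 [stop]  node(7,3) S=113.5720 payoff=29.4380 vs cont=28.6819 → 29.4380 [stop]  node(7,4) S=140.1210 payoff=2.8890 vs cont=9.1165 → 9.1165 [wait]  node(7,5) S=172.8761 payoff=0.0000 vs cont=0.7174 → 0.7174 [wait]  node(7,6) S=213.2881 payoff=0.0000 vs cont=0.0000 → 0.0000 [wait]  node(7,7) S=263.1470 payoff=0.0000 vs cont=0.0000 → 0.0000 [wait]  ⇒ S*(7)=113.5720
t_6: node(6,0) S=67.1726 payoff=75.8374 vs cont=75.0813 → 75.8374 [stop]  node(6,1) S=82.8750 payoff=60.1350 vs cont=59.3789 → 60.1350 [stop]  node(6,2) S=102.2482 payoff=40.7618 vs cont=40.0058 → 40.7618 [stop]  node(6,3) S=126.1500 payoff=16.8600 vs cont=19.1951 → 19.1951 [wait]  node(6,4) S=155.6392 payoff=0.0000 vs cont=4.8992 → 4.8992 [wait]  node(6,5) S=192.0219 payoff=0.0000 vs cont=0.3575 → 0.3575 [wait]  node(6,6) S=236.9095 payoff=0.0000 vs cont=0.0000 → 0.0000 [wait]  ⇒ S*(6)=102.2482
t_5: node(5,0) S=74.6119 payoff=68.3981 vs cont=67.6421 → 68.3981 [stop]  node(5,1) S=92.0534 payoff=50.9566 vs cont=50.2006 → 50.9566 [stop]  node(5,2) S=113.5720 payoff=29.4380 vs cont=29.8410 → 29.8410 [wait]  node(5,3) S=140.1210 payoff=2.8890 vs cont=11.9974 → 11.9974 [wait]  node(5,4) S=172.8761 payoff=0.0000 vs cont=2.6189 → 2.6189 [wait]  node(5,5) S=213.2881 payoff=0.0000 vs cont=0.1782 → 0.1782 [wait]  ⇒ S*(5)=92.0534
t_4: node(4,0) S=82.8750 payoff=60.1350 vs cont=59.3789 → 60.1350 [stop]  node(4,1) S=102.2482 payoff=40.7618 vs cont=40.2058 → 40.7618 [stop]  node(4,2) S=126.1500 payoff=16.8600 vs cont=20.8260 → 20.8260 [wait]  node(4,3) S=155.6392 payoff=0.0000 vs cont=7.2786 → 7.2786 [wait]  node(4,4) S=192.0219 payoff=0.0000 vs cont=1.3935 → 1.3935 [wait]  ⇒ S*(4)=102.2482
t_3: node(3,0) S=92.0534 payoff=50.9566 vs cont=50.2006 → 50.9566 [stop]  node(3,1) S=113.5720 payoff=29.4380 vs cont=30.6505 → 30.6505 [wait]  node(3,2) S=140.1210 payoff=2.8890 vs cont=13.9912 → 13.9912 [wait]  node(3,3) S=172.8761 payoff=0.0000 vs cont=4.3189 → 4.3189 [wait]  ⇒ S*(3)=92.0534
t_2: node(2,0) S=102.2482 payoff=40.7618 vs cont=40.6076 → 40.7618 [stop]  node(2,1) S=126.1500 payoff=16.8600 vs cont=22.2191 → 22.2191 [wait]  node(2,2) S=155.6392 payoff=0.0000 vs cont=9.1161 → 9.1161 [wait]  ⇒ S*(2)=102.2482
t_1: node(1,0) S=113.5720 payoff=29.4380 vs cont=31.3420 → 31.3420 [wait]  node(1,1) S=140.1210 payoff=2.8890 vs cont=15.5975 → 15.5975 [wait]  ⇒ S*(1)=-
t_0: node(0,0) S=126.1500 payoff=16.8600 vs cont=23.3610 → 23.3610 [wait]  ⇒ S*(0)=-

price = 23.3610
boundary = - - 102.2482 92.0534 102.2482 92.0534 102.2482 113.5720 126.1500
tree:
23.3610
31.3420 15.5975
40.7618 22.2191 9.1161
50.9566 30.6505 13.9912 4.3189
60.1350 40.7618 20.8260 7.2786 1.3935
68.3981 50.9566 29.8410 11.9974 2.6189 0.1782
75.8374 60.1350 40.7618 19.1951 4.8992 0.3575 0.0000
82.5350 68.3981 50.9566 29.4380 9.1165 0.7174 0.0000 0.0000
88.5647 75.8374 60.1350 40.7618 16.8600 1.4397 0.0000 0.0000 0.0000
93.9933 82.5350 68.3981 50.9566 29.4380 2.8890 0.0000 0.0000 0.0000 0.0000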